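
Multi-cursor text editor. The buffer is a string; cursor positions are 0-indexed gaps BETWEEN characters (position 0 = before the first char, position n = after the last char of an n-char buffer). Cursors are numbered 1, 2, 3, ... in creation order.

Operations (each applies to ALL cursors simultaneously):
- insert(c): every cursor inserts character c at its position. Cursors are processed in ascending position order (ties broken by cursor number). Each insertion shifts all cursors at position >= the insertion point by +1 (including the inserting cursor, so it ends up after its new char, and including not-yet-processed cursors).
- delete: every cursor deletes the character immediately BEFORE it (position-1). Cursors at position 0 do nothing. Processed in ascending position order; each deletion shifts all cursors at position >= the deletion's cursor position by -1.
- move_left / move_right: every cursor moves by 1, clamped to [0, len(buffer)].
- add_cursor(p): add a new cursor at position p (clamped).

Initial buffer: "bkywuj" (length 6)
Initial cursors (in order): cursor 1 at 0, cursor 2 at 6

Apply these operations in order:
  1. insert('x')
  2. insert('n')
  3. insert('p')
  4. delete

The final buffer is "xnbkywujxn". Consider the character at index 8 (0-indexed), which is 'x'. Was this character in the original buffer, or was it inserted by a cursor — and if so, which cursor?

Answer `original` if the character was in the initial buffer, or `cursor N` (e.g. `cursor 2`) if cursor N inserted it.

After op 1 (insert('x')): buffer="xbkywujx" (len 8), cursors c1@1 c2@8, authorship 1......2
After op 2 (insert('n')): buffer="xnbkywujxn" (len 10), cursors c1@2 c2@10, authorship 11......22
After op 3 (insert('p')): buffer="xnpbkywujxnp" (len 12), cursors c1@3 c2@12, authorship 111......222
After op 4 (delete): buffer="xnbkywujxn" (len 10), cursors c1@2 c2@10, authorship 11......22
Authorship (.=original, N=cursor N): 1 1 . . . . . . 2 2
Index 8: author = 2

Answer: cursor 2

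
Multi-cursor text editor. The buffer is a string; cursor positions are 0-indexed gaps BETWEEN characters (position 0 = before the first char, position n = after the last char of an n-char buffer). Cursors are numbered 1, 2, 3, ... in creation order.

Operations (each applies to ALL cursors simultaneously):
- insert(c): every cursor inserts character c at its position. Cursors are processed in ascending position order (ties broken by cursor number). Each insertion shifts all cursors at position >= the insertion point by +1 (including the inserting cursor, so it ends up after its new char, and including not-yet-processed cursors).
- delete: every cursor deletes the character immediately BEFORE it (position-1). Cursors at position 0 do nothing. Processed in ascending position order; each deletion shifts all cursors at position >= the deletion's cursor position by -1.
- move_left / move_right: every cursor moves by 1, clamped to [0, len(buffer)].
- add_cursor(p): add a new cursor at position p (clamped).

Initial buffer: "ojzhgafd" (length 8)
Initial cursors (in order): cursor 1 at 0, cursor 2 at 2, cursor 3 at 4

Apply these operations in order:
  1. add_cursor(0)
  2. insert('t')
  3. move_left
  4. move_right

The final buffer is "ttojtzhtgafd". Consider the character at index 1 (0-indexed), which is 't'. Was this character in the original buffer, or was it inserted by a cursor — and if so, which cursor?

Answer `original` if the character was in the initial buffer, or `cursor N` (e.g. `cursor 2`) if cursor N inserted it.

Answer: cursor 4

Derivation:
After op 1 (add_cursor(0)): buffer="ojzhgafd" (len 8), cursors c1@0 c4@0 c2@2 c3@4, authorship ........
After op 2 (insert('t')): buffer="ttojtzhtgafd" (len 12), cursors c1@2 c4@2 c2@5 c3@8, authorship 14..2..3....
After op 3 (move_left): buffer="ttojtzhtgafd" (len 12), cursors c1@1 c4@1 c2@4 c3@7, authorship 14..2..3....
After op 4 (move_right): buffer="ttojtzhtgafd" (len 12), cursors c1@2 c4@2 c2@5 c3@8, authorship 14..2..3....
Authorship (.=original, N=cursor N): 1 4 . . 2 . . 3 . . . .
Index 1: author = 4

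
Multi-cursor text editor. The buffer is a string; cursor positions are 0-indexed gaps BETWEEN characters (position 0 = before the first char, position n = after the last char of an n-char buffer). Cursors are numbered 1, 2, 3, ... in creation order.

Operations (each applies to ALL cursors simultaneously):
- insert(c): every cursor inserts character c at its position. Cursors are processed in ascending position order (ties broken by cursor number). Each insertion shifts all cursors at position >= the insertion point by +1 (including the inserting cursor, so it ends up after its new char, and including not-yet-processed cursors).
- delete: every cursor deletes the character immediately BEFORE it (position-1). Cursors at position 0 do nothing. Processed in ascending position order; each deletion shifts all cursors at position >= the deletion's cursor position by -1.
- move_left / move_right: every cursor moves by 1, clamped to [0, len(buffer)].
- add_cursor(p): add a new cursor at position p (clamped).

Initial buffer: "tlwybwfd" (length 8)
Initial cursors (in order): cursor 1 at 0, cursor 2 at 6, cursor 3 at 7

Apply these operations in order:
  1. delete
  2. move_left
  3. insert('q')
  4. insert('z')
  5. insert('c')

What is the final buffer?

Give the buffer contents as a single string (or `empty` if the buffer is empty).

Answer: qzctlwyqqzzccbd

Derivation:
After op 1 (delete): buffer="tlwybd" (len 6), cursors c1@0 c2@5 c3@5, authorship ......
After op 2 (move_left): buffer="tlwybd" (len 6), cursors c1@0 c2@4 c3@4, authorship ......
After op 3 (insert('q')): buffer="qtlwyqqbd" (len 9), cursors c1@1 c2@7 c3@7, authorship 1....23..
After op 4 (insert('z')): buffer="qztlwyqqzzbd" (len 12), cursors c1@2 c2@10 c3@10, authorship 11....2323..
After op 5 (insert('c')): buffer="qzctlwyqqzzccbd" (len 15), cursors c1@3 c2@13 c3@13, authorship 111....232323..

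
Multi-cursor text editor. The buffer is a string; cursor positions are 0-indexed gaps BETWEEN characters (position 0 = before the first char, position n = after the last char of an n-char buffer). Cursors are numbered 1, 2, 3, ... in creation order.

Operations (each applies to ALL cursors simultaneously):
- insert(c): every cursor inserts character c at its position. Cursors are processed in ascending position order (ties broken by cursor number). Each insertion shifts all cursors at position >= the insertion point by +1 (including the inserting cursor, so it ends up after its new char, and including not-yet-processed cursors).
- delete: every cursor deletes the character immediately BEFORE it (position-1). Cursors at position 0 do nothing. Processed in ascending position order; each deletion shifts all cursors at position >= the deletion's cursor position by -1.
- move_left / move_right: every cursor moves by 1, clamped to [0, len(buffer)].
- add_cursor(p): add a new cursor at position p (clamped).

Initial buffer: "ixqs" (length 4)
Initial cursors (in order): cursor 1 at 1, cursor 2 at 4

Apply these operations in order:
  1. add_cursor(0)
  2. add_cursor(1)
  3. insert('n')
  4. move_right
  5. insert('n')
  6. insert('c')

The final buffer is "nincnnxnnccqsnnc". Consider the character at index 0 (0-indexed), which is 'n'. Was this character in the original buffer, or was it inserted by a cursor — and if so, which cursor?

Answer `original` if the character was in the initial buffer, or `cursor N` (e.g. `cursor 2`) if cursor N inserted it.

Answer: cursor 3

Derivation:
After op 1 (add_cursor(0)): buffer="ixqs" (len 4), cursors c3@0 c1@1 c2@4, authorship ....
After op 2 (add_cursor(1)): buffer="ixqs" (len 4), cursors c3@0 c1@1 c4@1 c2@4, authorship ....
After op 3 (insert('n')): buffer="ninnxqsn" (len 8), cursors c3@1 c1@4 c4@4 c2@8, authorship 3.14...2
After op 4 (move_right): buffer="ninnxqsn" (len 8), cursors c3@2 c1@5 c4@5 c2@8, authorship 3.14...2
After op 5 (insert('n')): buffer="ninnnxnnqsnn" (len 12), cursors c3@3 c1@8 c4@8 c2@12, authorship 3.314.14..22
After op 6 (insert('c')): buffer="nincnnxnnccqsnnc" (len 16), cursors c3@4 c1@11 c4@11 c2@16, authorship 3.3314.1414..222
Authorship (.=original, N=cursor N): 3 . 3 3 1 4 . 1 4 1 4 . . 2 2 2
Index 0: author = 3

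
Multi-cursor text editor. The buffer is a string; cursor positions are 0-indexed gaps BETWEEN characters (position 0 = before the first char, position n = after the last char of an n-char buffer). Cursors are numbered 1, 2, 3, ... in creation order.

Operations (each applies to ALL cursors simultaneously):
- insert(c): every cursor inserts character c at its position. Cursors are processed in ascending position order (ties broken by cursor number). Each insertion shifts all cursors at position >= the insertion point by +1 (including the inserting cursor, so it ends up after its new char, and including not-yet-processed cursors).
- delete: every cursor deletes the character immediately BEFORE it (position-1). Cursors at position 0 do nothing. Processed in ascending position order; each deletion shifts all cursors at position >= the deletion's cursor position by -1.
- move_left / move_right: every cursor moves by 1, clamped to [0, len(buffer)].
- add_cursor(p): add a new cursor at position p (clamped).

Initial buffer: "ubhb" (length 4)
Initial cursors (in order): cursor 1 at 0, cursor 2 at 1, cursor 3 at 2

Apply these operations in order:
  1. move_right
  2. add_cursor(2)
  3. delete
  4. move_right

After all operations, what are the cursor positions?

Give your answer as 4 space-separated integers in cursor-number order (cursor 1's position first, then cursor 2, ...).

Answer: 1 1 1 1

Derivation:
After op 1 (move_right): buffer="ubhb" (len 4), cursors c1@1 c2@2 c3@3, authorship ....
After op 2 (add_cursor(2)): buffer="ubhb" (len 4), cursors c1@1 c2@2 c4@2 c3@3, authorship ....
After op 3 (delete): buffer="b" (len 1), cursors c1@0 c2@0 c3@0 c4@0, authorship .
After op 4 (move_right): buffer="b" (len 1), cursors c1@1 c2@1 c3@1 c4@1, authorship .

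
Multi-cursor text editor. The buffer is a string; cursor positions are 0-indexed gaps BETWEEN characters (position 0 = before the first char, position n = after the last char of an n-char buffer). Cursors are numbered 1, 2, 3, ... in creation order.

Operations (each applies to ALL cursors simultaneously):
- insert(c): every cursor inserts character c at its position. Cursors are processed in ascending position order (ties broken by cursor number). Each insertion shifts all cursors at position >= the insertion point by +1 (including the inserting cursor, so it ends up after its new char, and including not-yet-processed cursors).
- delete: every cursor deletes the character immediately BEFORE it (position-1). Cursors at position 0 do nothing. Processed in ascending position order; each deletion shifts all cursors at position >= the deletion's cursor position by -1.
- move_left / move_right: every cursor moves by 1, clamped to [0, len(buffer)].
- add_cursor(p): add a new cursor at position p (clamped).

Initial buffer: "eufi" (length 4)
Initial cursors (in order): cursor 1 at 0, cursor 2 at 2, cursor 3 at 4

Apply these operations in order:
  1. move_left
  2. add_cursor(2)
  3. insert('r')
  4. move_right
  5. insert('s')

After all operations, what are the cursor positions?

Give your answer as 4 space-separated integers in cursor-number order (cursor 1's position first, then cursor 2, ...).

After op 1 (move_left): buffer="eufi" (len 4), cursors c1@0 c2@1 c3@3, authorship ....
After op 2 (add_cursor(2)): buffer="eufi" (len 4), cursors c1@0 c2@1 c4@2 c3@3, authorship ....
After op 3 (insert('r')): buffer="rerurfri" (len 8), cursors c1@1 c2@3 c4@5 c3@7, authorship 1.2.4.3.
After op 4 (move_right): buffer="rerurfri" (len 8), cursors c1@2 c2@4 c4@6 c3@8, authorship 1.2.4.3.
After op 5 (insert('s')): buffer="resrusrfsris" (len 12), cursors c1@3 c2@6 c4@9 c3@12, authorship 1.12.24.43.3

Answer: 3 6 12 9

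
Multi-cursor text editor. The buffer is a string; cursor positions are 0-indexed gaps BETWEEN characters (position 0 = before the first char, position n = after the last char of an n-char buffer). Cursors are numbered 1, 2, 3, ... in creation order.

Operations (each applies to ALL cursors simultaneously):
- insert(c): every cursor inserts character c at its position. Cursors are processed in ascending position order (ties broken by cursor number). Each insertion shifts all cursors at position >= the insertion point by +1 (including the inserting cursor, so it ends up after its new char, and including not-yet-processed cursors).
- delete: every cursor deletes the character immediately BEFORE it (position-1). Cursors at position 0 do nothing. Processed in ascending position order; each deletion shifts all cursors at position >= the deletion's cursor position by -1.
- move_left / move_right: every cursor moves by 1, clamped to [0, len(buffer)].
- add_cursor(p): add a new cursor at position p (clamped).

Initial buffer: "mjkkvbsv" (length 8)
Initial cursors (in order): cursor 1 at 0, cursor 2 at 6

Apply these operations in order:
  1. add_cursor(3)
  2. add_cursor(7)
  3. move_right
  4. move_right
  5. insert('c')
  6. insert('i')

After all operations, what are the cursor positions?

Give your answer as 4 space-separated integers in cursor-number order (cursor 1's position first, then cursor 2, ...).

Answer: 4 16 9 16

Derivation:
After op 1 (add_cursor(3)): buffer="mjkkvbsv" (len 8), cursors c1@0 c3@3 c2@6, authorship ........
After op 2 (add_cursor(7)): buffer="mjkkvbsv" (len 8), cursors c1@0 c3@3 c2@6 c4@7, authorship ........
After op 3 (move_right): buffer="mjkkvbsv" (len 8), cursors c1@1 c3@4 c2@7 c4@8, authorship ........
After op 4 (move_right): buffer="mjkkvbsv" (len 8), cursors c1@2 c3@5 c2@8 c4@8, authorship ........
After op 5 (insert('c')): buffer="mjckkvcbsvcc" (len 12), cursors c1@3 c3@7 c2@12 c4@12, authorship ..1...3...24
After op 6 (insert('i')): buffer="mjcikkvcibsvccii" (len 16), cursors c1@4 c3@9 c2@16 c4@16, authorship ..11...33...2424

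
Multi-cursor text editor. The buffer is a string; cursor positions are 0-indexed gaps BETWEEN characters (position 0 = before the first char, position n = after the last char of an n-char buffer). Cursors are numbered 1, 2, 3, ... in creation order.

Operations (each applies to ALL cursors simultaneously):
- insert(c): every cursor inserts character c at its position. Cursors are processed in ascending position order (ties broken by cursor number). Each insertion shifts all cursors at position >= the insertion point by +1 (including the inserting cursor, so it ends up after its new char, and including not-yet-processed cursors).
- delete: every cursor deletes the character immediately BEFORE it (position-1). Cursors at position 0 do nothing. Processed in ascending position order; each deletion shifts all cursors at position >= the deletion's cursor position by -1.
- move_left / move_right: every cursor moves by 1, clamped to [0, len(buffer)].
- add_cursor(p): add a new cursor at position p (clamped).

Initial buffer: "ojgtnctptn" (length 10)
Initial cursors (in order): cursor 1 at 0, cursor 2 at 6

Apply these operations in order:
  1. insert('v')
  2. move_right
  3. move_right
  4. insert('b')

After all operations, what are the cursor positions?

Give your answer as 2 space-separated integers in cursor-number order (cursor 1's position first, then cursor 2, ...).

After op 1 (insert('v')): buffer="vojgtncvtptn" (len 12), cursors c1@1 c2@8, authorship 1......2....
After op 2 (move_right): buffer="vojgtncvtptn" (len 12), cursors c1@2 c2@9, authorship 1......2....
After op 3 (move_right): buffer="vojgtncvtptn" (len 12), cursors c1@3 c2@10, authorship 1......2....
After op 4 (insert('b')): buffer="vojbgtncvtpbtn" (len 14), cursors c1@4 c2@12, authorship 1..1....2..2..

Answer: 4 12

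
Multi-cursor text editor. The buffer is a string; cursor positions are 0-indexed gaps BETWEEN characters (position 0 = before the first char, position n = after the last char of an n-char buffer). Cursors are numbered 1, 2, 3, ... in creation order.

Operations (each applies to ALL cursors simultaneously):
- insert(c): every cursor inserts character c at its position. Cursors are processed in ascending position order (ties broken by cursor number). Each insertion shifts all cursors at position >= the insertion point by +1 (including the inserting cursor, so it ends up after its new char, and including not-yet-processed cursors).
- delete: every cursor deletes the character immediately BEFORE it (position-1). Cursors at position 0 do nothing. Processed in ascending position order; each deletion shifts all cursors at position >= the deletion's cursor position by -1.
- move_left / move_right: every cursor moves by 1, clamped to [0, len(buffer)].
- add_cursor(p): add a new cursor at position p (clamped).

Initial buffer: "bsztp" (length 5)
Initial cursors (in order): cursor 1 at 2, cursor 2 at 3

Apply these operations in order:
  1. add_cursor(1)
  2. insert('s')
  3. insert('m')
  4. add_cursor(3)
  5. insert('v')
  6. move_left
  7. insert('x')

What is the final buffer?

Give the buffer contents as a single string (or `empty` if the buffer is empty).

Answer: bsmvxxvssmxvzsmxvtp

Derivation:
After op 1 (add_cursor(1)): buffer="bsztp" (len 5), cursors c3@1 c1@2 c2@3, authorship .....
After op 2 (insert('s')): buffer="bssszstp" (len 8), cursors c3@2 c1@4 c2@6, authorship .3.1.2..
After op 3 (insert('m')): buffer="bsmssmzsmtp" (len 11), cursors c3@3 c1@6 c2@9, authorship .33.11.22..
After op 4 (add_cursor(3)): buffer="bsmssmzsmtp" (len 11), cursors c3@3 c4@3 c1@6 c2@9, authorship .33.11.22..
After op 5 (insert('v')): buffer="bsmvvssmvzsmvtp" (len 15), cursors c3@5 c4@5 c1@9 c2@13, authorship .3334.111.222..
After op 6 (move_left): buffer="bsmvvssmvzsmvtp" (len 15), cursors c3@4 c4@4 c1@8 c2@12, authorship .3334.111.222..
After op 7 (insert('x')): buffer="bsmvxxvssmxvzsmxvtp" (len 19), cursors c3@6 c4@6 c1@11 c2@16, authorship .333344.1111.2222..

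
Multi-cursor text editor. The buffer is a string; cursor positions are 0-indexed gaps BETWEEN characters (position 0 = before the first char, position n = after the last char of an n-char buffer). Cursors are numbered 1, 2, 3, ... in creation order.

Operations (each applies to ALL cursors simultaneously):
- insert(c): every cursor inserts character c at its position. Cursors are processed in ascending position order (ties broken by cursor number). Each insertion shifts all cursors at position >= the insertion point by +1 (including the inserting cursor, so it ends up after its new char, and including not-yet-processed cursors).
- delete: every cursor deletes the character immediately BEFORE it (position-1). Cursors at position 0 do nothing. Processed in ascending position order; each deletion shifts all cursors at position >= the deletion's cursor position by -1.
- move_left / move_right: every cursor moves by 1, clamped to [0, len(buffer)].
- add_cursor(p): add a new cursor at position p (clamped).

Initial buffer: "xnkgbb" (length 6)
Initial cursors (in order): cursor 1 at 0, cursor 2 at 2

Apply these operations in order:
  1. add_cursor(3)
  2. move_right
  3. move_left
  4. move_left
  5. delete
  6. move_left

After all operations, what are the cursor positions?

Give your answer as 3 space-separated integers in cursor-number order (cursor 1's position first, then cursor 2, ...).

After op 1 (add_cursor(3)): buffer="xnkgbb" (len 6), cursors c1@0 c2@2 c3@3, authorship ......
After op 2 (move_right): buffer="xnkgbb" (len 6), cursors c1@1 c2@3 c3@4, authorship ......
After op 3 (move_left): buffer="xnkgbb" (len 6), cursors c1@0 c2@2 c3@3, authorship ......
After op 4 (move_left): buffer="xnkgbb" (len 6), cursors c1@0 c2@1 c3@2, authorship ......
After op 5 (delete): buffer="kgbb" (len 4), cursors c1@0 c2@0 c3@0, authorship ....
After op 6 (move_left): buffer="kgbb" (len 4), cursors c1@0 c2@0 c3@0, authorship ....

Answer: 0 0 0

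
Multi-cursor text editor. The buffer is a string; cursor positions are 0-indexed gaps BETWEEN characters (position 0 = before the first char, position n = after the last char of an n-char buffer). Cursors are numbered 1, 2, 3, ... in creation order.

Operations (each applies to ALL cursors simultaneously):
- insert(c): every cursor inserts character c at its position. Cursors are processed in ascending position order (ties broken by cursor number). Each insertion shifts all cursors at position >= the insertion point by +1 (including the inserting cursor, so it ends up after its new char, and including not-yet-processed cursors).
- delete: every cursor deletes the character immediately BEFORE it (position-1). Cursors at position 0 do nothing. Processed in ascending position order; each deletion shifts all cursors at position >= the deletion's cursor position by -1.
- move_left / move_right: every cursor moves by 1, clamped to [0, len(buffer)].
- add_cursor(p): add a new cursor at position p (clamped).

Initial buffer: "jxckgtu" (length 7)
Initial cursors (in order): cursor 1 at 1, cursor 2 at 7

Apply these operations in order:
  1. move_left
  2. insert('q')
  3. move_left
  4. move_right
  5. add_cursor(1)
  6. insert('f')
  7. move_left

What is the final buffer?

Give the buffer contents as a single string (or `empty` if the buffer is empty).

Answer: qffjxckgtqfu

Derivation:
After op 1 (move_left): buffer="jxckgtu" (len 7), cursors c1@0 c2@6, authorship .......
After op 2 (insert('q')): buffer="qjxckgtqu" (len 9), cursors c1@1 c2@8, authorship 1......2.
After op 3 (move_left): buffer="qjxckgtqu" (len 9), cursors c1@0 c2@7, authorship 1......2.
After op 4 (move_right): buffer="qjxckgtqu" (len 9), cursors c1@1 c2@8, authorship 1......2.
After op 5 (add_cursor(1)): buffer="qjxckgtqu" (len 9), cursors c1@1 c3@1 c2@8, authorship 1......2.
After op 6 (insert('f')): buffer="qffjxckgtqfu" (len 12), cursors c1@3 c3@3 c2@11, authorship 113......22.
After op 7 (move_left): buffer="qffjxckgtqfu" (len 12), cursors c1@2 c3@2 c2@10, authorship 113......22.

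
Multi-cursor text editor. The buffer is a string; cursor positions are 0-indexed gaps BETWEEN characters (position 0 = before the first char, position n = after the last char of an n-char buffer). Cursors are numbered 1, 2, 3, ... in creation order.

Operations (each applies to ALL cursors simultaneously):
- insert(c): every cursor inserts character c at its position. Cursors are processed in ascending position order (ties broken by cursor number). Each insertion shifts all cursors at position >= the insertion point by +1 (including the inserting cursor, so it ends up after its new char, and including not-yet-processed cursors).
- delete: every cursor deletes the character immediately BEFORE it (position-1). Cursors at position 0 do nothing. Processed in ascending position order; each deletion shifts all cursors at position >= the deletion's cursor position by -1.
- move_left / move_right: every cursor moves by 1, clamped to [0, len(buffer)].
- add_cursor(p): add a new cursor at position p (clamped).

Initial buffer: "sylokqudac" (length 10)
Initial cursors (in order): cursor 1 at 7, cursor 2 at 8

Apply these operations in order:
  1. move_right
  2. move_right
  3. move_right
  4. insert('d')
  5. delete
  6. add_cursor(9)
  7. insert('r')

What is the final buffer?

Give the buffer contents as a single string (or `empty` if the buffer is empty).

After op 1 (move_right): buffer="sylokqudac" (len 10), cursors c1@8 c2@9, authorship ..........
After op 2 (move_right): buffer="sylokqudac" (len 10), cursors c1@9 c2@10, authorship ..........
After op 3 (move_right): buffer="sylokqudac" (len 10), cursors c1@10 c2@10, authorship ..........
After op 4 (insert('d')): buffer="sylokqudacdd" (len 12), cursors c1@12 c2@12, authorship ..........12
After op 5 (delete): buffer="sylokqudac" (len 10), cursors c1@10 c2@10, authorship ..........
After op 6 (add_cursor(9)): buffer="sylokqudac" (len 10), cursors c3@9 c1@10 c2@10, authorship ..........
After op 7 (insert('r')): buffer="sylokqudarcrr" (len 13), cursors c3@10 c1@13 c2@13, authorship .........3.12

Answer: sylokqudarcrr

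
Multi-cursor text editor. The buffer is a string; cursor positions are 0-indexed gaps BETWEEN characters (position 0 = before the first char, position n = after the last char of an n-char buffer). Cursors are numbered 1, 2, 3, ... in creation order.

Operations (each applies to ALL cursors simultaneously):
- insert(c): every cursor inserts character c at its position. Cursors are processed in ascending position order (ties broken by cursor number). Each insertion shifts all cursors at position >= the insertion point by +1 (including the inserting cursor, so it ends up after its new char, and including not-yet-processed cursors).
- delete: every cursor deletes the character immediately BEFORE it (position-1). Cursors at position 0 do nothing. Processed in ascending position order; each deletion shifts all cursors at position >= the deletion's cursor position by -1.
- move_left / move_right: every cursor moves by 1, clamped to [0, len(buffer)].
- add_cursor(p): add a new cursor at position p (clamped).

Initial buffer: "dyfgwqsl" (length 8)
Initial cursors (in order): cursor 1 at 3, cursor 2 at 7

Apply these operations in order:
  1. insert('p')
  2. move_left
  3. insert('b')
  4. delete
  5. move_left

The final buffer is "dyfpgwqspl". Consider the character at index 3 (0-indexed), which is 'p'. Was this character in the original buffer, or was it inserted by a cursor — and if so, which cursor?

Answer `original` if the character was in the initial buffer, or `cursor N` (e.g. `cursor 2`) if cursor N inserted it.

After op 1 (insert('p')): buffer="dyfpgwqspl" (len 10), cursors c1@4 c2@9, authorship ...1....2.
After op 2 (move_left): buffer="dyfpgwqspl" (len 10), cursors c1@3 c2@8, authorship ...1....2.
After op 3 (insert('b')): buffer="dyfbpgwqsbpl" (len 12), cursors c1@4 c2@10, authorship ...11....22.
After op 4 (delete): buffer="dyfpgwqspl" (len 10), cursors c1@3 c2@8, authorship ...1....2.
After op 5 (move_left): buffer="dyfpgwqspl" (len 10), cursors c1@2 c2@7, authorship ...1....2.
Authorship (.=original, N=cursor N): . . . 1 . . . . 2 .
Index 3: author = 1

Answer: cursor 1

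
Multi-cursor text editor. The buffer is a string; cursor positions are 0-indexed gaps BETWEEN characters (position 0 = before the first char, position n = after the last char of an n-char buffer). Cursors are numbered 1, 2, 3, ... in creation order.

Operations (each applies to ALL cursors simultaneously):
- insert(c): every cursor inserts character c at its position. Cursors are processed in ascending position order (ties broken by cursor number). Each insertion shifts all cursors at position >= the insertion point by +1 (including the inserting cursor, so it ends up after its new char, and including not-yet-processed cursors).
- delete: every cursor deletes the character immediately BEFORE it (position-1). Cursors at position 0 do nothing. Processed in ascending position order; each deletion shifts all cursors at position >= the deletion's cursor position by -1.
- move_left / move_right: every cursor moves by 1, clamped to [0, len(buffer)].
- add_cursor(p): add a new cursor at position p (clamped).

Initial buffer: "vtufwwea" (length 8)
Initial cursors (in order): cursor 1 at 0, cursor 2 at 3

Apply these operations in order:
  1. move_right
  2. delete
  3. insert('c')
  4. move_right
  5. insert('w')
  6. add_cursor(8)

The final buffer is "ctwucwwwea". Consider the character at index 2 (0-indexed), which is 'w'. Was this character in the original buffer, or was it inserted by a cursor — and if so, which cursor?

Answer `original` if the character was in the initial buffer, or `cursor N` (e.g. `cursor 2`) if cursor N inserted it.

After op 1 (move_right): buffer="vtufwwea" (len 8), cursors c1@1 c2@4, authorship ........
After op 2 (delete): buffer="tuwwea" (len 6), cursors c1@0 c2@2, authorship ......
After op 3 (insert('c')): buffer="ctucwwea" (len 8), cursors c1@1 c2@4, authorship 1..2....
After op 4 (move_right): buffer="ctucwwea" (len 8), cursors c1@2 c2@5, authorship 1..2....
After op 5 (insert('w')): buffer="ctwucwwwea" (len 10), cursors c1@3 c2@7, authorship 1.1.2.2...
After op 6 (add_cursor(8)): buffer="ctwucwwwea" (len 10), cursors c1@3 c2@7 c3@8, authorship 1.1.2.2...
Authorship (.=original, N=cursor N): 1 . 1 . 2 . 2 . . .
Index 2: author = 1

Answer: cursor 1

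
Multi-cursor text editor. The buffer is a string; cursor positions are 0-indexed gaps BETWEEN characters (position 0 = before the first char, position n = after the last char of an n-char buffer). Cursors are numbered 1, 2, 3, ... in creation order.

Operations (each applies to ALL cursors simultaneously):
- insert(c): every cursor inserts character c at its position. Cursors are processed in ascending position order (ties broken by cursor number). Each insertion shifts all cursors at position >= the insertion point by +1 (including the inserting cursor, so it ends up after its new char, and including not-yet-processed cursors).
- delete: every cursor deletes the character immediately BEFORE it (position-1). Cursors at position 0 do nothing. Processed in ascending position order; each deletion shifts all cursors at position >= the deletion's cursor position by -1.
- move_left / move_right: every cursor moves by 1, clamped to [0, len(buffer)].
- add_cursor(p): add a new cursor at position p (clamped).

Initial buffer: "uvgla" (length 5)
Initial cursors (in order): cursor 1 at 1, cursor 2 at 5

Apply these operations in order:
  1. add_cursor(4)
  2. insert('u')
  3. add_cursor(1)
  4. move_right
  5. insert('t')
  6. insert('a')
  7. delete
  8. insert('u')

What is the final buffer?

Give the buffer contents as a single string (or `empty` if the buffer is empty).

Answer: uutuvtugluatuutu

Derivation:
After op 1 (add_cursor(4)): buffer="uvgla" (len 5), cursors c1@1 c3@4 c2@5, authorship .....
After op 2 (insert('u')): buffer="uuvgluau" (len 8), cursors c1@2 c3@6 c2@8, authorship .1...3.2
After op 3 (add_cursor(1)): buffer="uuvgluau" (len 8), cursors c4@1 c1@2 c3@6 c2@8, authorship .1...3.2
After op 4 (move_right): buffer="uuvgluau" (len 8), cursors c4@2 c1@3 c3@7 c2@8, authorship .1...3.2
After op 5 (insert('t')): buffer="uutvtgluatut" (len 12), cursors c4@3 c1@5 c3@10 c2@12, authorship .14.1..3.322
After op 6 (insert('a')): buffer="uutavtagluatauta" (len 16), cursors c4@4 c1@7 c3@13 c2@16, authorship .144.11..3.33222
After op 7 (delete): buffer="uutvtgluatut" (len 12), cursors c4@3 c1@5 c3@10 c2@12, authorship .14.1..3.322
After op 8 (insert('u')): buffer="uutuvtugluatuutu" (len 16), cursors c4@4 c1@7 c3@13 c2@16, authorship .144.11..3.33222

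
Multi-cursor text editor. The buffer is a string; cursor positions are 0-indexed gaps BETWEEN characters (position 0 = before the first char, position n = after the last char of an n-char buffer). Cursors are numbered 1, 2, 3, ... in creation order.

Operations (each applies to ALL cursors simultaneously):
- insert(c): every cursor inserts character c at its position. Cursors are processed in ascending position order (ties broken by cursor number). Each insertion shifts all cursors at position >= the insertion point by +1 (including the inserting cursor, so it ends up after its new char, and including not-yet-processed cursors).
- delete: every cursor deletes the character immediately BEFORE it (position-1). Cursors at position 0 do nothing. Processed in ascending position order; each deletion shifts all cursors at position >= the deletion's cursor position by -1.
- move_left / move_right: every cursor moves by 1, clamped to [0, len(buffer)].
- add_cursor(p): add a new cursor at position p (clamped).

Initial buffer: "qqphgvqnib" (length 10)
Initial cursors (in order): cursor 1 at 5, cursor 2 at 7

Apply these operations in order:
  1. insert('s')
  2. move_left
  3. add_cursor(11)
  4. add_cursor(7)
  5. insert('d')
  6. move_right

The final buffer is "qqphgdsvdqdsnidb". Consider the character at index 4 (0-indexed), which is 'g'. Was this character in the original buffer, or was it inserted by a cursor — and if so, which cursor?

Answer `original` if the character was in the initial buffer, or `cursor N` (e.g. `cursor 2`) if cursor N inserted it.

After op 1 (insert('s')): buffer="qqphgsvqsnib" (len 12), cursors c1@6 c2@9, authorship .....1..2...
After op 2 (move_left): buffer="qqphgsvqsnib" (len 12), cursors c1@5 c2@8, authorship .....1..2...
After op 3 (add_cursor(11)): buffer="qqphgsvqsnib" (len 12), cursors c1@5 c2@8 c3@11, authorship .....1..2...
After op 4 (add_cursor(7)): buffer="qqphgsvqsnib" (len 12), cursors c1@5 c4@7 c2@8 c3@11, authorship .....1..2...
After op 5 (insert('d')): buffer="qqphgdsvdqdsnidb" (len 16), cursors c1@6 c4@9 c2@11 c3@15, authorship .....11.4.22..3.
After op 6 (move_right): buffer="qqphgdsvdqdsnidb" (len 16), cursors c1@7 c4@10 c2@12 c3@16, authorship .....11.4.22..3.
Authorship (.=original, N=cursor N): . . . . . 1 1 . 4 . 2 2 . . 3 .
Index 4: author = original

Answer: original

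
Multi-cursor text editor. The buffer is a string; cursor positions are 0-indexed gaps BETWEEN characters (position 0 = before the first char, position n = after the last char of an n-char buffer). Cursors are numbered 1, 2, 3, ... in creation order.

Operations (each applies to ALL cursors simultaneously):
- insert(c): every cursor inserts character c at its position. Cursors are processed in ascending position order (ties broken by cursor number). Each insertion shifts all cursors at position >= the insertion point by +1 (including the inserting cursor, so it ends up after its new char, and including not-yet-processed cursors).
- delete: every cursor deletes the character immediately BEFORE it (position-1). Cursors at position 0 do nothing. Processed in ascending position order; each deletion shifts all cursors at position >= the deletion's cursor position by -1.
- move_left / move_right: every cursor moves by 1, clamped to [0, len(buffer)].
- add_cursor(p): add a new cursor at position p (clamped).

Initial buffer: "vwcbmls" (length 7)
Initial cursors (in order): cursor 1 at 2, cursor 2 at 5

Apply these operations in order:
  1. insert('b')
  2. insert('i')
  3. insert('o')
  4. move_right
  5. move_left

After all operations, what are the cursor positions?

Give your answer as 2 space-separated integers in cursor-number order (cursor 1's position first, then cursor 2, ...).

Answer: 5 11

Derivation:
After op 1 (insert('b')): buffer="vwbcbmbls" (len 9), cursors c1@3 c2@7, authorship ..1...2..
After op 2 (insert('i')): buffer="vwbicbmbils" (len 11), cursors c1@4 c2@9, authorship ..11...22..
After op 3 (insert('o')): buffer="vwbiocbmbiols" (len 13), cursors c1@5 c2@11, authorship ..111...222..
After op 4 (move_right): buffer="vwbiocbmbiols" (len 13), cursors c1@6 c2@12, authorship ..111...222..
After op 5 (move_left): buffer="vwbiocbmbiols" (len 13), cursors c1@5 c2@11, authorship ..111...222..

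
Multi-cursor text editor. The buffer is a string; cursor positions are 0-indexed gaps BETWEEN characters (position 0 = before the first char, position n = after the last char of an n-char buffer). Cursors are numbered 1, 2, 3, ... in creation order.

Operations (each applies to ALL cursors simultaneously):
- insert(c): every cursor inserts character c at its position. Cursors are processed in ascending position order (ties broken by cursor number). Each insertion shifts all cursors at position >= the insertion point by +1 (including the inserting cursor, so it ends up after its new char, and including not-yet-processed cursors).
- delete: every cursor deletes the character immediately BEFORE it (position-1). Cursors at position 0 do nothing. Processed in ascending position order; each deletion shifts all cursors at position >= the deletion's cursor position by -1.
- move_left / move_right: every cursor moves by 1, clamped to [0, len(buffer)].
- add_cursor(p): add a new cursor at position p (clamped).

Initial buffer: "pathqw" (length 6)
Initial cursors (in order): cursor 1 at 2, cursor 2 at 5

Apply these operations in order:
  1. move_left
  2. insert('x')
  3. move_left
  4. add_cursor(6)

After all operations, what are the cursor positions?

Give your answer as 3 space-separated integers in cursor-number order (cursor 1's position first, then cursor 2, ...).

After op 1 (move_left): buffer="pathqw" (len 6), cursors c1@1 c2@4, authorship ......
After op 2 (insert('x')): buffer="pxathxqw" (len 8), cursors c1@2 c2@6, authorship .1...2..
After op 3 (move_left): buffer="pxathxqw" (len 8), cursors c1@1 c2@5, authorship .1...2..
After op 4 (add_cursor(6)): buffer="pxathxqw" (len 8), cursors c1@1 c2@5 c3@6, authorship .1...2..

Answer: 1 5 6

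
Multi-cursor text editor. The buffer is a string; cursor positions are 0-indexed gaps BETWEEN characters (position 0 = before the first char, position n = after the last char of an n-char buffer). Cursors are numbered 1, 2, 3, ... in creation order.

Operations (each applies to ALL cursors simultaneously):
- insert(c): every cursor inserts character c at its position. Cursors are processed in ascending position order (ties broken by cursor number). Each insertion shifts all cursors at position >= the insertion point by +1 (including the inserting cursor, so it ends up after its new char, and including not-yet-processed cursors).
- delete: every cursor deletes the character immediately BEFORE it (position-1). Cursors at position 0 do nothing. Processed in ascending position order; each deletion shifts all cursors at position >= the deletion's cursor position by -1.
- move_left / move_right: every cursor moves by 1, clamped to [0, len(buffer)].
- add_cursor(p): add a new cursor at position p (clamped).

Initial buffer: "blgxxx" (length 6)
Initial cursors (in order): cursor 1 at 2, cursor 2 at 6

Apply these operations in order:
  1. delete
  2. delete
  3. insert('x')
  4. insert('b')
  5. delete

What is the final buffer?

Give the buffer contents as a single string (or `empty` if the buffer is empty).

After op 1 (delete): buffer="bgxx" (len 4), cursors c1@1 c2@4, authorship ....
After op 2 (delete): buffer="gx" (len 2), cursors c1@0 c2@2, authorship ..
After op 3 (insert('x')): buffer="xgxx" (len 4), cursors c1@1 c2@4, authorship 1..2
After op 4 (insert('b')): buffer="xbgxxb" (len 6), cursors c1@2 c2@6, authorship 11..22
After op 5 (delete): buffer="xgxx" (len 4), cursors c1@1 c2@4, authorship 1..2

Answer: xgxx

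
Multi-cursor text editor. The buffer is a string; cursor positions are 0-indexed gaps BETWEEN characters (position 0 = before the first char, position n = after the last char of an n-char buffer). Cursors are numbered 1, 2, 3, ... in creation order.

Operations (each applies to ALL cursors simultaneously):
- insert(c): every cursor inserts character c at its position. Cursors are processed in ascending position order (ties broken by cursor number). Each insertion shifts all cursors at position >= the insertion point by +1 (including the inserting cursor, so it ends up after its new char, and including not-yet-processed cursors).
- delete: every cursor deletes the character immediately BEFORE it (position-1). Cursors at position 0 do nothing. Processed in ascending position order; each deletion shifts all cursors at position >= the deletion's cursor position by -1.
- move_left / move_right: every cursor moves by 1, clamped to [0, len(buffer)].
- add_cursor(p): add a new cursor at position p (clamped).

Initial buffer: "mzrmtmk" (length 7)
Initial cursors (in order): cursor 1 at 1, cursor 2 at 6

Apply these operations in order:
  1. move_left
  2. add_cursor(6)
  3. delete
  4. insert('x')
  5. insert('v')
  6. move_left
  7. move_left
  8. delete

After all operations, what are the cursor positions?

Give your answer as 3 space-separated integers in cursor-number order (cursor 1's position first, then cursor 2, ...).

After op 1 (move_left): buffer="mzrmtmk" (len 7), cursors c1@0 c2@5, authorship .......
After op 2 (add_cursor(6)): buffer="mzrmtmk" (len 7), cursors c1@0 c2@5 c3@6, authorship .......
After op 3 (delete): buffer="mzrmk" (len 5), cursors c1@0 c2@4 c3@4, authorship .....
After op 4 (insert('x')): buffer="xmzrmxxk" (len 8), cursors c1@1 c2@7 c3@7, authorship 1....23.
After op 5 (insert('v')): buffer="xvmzrmxxvvk" (len 11), cursors c1@2 c2@10 c3@10, authorship 11....2323.
After op 6 (move_left): buffer="xvmzrmxxvvk" (len 11), cursors c1@1 c2@9 c3@9, authorship 11....2323.
After op 7 (move_left): buffer="xvmzrmxxvvk" (len 11), cursors c1@0 c2@8 c3@8, authorship 11....2323.
After op 8 (delete): buffer="xvmzrmvvk" (len 9), cursors c1@0 c2@6 c3@6, authorship 11....23.

Answer: 0 6 6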